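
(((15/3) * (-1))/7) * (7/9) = -5/9 = -0.56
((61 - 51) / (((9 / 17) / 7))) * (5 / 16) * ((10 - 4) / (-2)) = -2975/24 = -123.96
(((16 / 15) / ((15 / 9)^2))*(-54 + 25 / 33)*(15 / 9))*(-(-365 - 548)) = -2333296/75 = -31110.61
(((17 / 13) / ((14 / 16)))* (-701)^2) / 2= 33415268/91 = 367200.75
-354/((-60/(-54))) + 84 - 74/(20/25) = -327.10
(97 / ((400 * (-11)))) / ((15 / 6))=-97/11000 = -0.01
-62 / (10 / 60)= -372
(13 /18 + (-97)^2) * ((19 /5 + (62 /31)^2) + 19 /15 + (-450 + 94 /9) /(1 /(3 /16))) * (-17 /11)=1066677.56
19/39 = 0.49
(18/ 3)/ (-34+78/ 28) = -84/437 = -0.19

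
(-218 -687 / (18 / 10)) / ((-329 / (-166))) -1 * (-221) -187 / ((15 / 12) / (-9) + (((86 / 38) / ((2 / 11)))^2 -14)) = -314519608/3794169 = -82.90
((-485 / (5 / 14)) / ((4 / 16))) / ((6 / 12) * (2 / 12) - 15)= 65184/179 = 364.16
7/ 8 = 0.88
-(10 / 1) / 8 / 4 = -5/16 = -0.31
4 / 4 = 1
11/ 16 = 0.69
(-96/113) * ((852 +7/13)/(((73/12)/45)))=-574542720/107237 = -5357.69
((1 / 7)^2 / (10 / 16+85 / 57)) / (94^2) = 114/104452565 = 0.00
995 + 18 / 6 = 998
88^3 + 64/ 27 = 18399808/27 = 681474.37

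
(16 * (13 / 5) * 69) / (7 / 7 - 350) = -14352/1745 = -8.22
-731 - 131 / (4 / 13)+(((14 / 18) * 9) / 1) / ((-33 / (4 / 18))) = -1374275/1188 = -1156.80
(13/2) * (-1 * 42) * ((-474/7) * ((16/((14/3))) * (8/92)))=887328/161 = 5511.35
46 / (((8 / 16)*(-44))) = -23/11 = -2.09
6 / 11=0.55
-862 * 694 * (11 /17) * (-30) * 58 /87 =131610160/17 = 7741774.12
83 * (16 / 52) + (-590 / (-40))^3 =2691175/832 = 3234.59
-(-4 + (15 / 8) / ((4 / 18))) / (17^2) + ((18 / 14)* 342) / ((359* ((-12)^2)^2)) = -1421893/92960896 = -0.02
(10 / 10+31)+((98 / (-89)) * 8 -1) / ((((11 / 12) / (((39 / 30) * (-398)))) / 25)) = 135538388/979 = 138445.75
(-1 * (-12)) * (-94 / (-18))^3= 415292/243 = 1709.02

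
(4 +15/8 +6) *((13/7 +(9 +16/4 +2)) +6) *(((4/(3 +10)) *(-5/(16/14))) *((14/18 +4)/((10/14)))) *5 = -1429750/117 = -12220.09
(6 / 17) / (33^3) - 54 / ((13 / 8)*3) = -29324566/2647359 = -11.08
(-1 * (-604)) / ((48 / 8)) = 302/3 = 100.67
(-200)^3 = -8000000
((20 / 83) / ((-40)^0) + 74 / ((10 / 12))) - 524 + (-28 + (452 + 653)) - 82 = 232417/415 = 560.04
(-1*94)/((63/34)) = -3196/63 = -50.73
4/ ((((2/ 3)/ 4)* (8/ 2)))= 6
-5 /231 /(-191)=5/44121 = 0.00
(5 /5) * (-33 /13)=-33/13 = -2.54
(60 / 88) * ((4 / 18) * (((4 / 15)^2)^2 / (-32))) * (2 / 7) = -16/2338875 = 0.00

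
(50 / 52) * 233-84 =3641/26 = 140.04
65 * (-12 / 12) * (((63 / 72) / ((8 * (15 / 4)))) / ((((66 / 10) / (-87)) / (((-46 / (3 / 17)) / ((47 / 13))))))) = -67070185/37224 = -1801.80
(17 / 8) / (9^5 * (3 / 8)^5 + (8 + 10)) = 69632/14938731 = 0.00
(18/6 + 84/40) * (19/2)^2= 18411/40 = 460.28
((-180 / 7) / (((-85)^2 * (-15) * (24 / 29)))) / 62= 29/6271300 = 0.00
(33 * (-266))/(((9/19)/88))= -4892272/3 = -1630757.33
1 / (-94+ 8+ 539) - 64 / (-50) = 14521/11325 = 1.28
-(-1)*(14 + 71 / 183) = 2633/183 = 14.39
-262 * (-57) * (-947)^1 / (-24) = 2357083/4 = 589270.75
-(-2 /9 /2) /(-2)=-1/18 = -0.06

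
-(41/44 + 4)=-4.93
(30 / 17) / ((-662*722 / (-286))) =2145/2031347 = 0.00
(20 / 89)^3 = 8000/704969 = 0.01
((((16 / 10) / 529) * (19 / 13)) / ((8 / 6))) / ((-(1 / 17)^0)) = -114/34385 = 0.00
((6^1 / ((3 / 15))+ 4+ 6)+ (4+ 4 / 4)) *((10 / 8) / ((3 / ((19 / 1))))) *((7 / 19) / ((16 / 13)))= 6825/64 = 106.64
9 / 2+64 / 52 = 149/26 = 5.73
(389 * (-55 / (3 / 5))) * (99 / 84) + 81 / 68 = -10001879/238 = -42024.70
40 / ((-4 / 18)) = -180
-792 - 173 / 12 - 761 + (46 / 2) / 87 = -545369/348 = -1567.15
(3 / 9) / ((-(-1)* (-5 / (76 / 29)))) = -0.17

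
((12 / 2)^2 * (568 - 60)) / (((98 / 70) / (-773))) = -70683120/7 = -10097588.57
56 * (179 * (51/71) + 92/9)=7772.78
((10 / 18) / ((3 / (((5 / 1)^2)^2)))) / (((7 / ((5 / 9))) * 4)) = 15625/6804 = 2.30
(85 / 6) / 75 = 17/90 = 0.19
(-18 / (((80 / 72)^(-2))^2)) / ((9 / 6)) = -40000/2187 = -18.29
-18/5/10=-9/25 = -0.36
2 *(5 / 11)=10/11 = 0.91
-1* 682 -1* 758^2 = -575246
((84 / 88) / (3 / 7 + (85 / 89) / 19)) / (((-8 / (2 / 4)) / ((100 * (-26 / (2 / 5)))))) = 31072125/38368 = 809.84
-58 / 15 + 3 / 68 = -3899/1020 = -3.82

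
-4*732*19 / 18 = -9272/3 = -3090.67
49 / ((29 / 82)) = 4018/29 = 138.55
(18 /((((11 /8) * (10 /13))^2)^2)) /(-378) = -7311616/192163125 = -0.04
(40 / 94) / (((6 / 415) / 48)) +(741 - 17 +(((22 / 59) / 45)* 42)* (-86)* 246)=-5226.00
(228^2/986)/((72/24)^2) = 2888/493 = 5.86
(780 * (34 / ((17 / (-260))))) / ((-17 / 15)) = 6084000/17 = 357882.35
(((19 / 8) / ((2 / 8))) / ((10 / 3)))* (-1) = -57/20 = -2.85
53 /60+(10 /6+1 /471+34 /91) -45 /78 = 2013461/857220 = 2.35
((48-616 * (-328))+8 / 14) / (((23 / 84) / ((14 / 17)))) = 237665568/391 = 607840.33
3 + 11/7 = 32/7 = 4.57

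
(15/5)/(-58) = -3/58 = -0.05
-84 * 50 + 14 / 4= -8393/2 = -4196.50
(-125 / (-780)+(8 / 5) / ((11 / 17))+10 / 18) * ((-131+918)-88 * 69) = -86751161/5148 = -16851.43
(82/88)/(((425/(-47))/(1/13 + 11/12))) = -59737/583440 = -0.10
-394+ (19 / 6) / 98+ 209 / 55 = -1147093/2940 = -390.17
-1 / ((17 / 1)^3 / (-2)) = 2/4913 = 0.00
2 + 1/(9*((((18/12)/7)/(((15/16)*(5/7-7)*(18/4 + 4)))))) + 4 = -719/36 = -19.97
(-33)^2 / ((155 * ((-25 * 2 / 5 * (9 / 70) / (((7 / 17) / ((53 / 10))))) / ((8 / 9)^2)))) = -758912/2262411 = -0.34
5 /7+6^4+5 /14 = 18159/14 = 1297.07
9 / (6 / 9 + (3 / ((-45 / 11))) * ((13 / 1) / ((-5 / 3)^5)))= 421875/65999 = 6.39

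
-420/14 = -30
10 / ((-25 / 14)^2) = 392/125 = 3.14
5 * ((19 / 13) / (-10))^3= -6859/439400 = -0.02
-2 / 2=-1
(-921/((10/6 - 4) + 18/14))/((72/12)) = 6447/44 = 146.52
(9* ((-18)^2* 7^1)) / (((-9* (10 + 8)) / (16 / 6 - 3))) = 42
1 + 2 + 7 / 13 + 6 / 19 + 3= 6.85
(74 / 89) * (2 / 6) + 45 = 12089/267 = 45.28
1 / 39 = 0.03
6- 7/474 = 5.99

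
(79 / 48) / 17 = 0.10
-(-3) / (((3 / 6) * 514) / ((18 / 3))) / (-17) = -18/4369 = 0.00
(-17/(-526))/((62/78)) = 663/16306 = 0.04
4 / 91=0.04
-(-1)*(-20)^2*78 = 31200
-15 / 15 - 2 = -3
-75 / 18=-25/6 = -4.17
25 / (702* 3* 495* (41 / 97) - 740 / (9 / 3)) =1455/25630406 = 0.00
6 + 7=13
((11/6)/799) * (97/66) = 97/28764 = 0.00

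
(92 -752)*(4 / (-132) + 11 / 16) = -1735/4 = -433.75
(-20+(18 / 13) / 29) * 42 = -837.99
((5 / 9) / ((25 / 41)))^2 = 1681/2025 = 0.83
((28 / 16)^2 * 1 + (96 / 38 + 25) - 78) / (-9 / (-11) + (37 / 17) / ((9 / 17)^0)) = -385033/24320 = -15.83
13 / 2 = 6.50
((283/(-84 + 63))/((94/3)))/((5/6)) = -849/1645 = -0.52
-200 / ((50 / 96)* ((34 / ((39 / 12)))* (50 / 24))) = -7488/425 = -17.62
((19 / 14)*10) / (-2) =-95/14 = -6.79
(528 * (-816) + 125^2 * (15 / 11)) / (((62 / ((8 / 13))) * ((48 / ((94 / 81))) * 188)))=-1501651/2872584 = -0.52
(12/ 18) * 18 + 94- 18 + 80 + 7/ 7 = 169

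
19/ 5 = 3.80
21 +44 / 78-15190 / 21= -9123/13 = -701.77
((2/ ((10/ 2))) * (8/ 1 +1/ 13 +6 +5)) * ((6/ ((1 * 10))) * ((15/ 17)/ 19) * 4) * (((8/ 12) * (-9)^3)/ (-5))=8678016/104975 = 82.67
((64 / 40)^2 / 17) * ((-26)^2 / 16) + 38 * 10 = 164204/425 = 386.36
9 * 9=81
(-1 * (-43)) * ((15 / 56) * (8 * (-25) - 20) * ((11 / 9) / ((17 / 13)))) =-1690975/714 = -2368.31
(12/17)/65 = 12/1105 = 0.01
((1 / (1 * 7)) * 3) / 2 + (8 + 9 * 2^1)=367/14 = 26.21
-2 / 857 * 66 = -132/857 = -0.15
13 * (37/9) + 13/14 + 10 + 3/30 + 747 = 255614/315 = 811.47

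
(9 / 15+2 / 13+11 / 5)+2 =322/65 = 4.95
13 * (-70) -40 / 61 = -55550/61 = -910.66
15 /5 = 3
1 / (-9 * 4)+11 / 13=383/468 = 0.82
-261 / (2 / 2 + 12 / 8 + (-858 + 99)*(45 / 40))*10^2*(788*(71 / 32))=365060700/6811 = 53598.69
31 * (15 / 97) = 465/97 = 4.79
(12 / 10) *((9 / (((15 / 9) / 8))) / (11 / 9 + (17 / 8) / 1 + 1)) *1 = 93312/7825 = 11.92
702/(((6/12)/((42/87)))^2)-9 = 542799/841 = 645.42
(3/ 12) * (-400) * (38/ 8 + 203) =-20775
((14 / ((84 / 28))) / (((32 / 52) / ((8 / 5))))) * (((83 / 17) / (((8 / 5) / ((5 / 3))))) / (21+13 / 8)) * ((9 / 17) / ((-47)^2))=75530/115550581 = 0.00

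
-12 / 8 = -3/2 = -1.50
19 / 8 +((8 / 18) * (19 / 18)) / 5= 7999/3240 = 2.47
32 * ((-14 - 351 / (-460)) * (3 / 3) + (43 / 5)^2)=1117304/575 = 1943.14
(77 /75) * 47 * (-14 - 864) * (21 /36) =-11121187/450 = -24713.75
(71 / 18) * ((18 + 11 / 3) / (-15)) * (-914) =421811/81 = 5207.54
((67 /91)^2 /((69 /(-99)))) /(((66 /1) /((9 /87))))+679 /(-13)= -576999149/11046854 = -52.23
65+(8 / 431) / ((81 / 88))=65.02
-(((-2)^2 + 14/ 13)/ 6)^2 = -121/169 = -0.72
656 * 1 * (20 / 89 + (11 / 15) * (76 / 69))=62388224/92115 = 677.29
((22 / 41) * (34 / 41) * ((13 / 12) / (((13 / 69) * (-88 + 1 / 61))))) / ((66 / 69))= -548573/18043854 = -0.03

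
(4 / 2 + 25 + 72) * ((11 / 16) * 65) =70785/16 = 4424.06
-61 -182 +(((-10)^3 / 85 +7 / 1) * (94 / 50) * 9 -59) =-162613/425 = -382.62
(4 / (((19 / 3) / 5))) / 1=3.16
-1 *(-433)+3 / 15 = 433.20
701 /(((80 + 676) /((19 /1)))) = 17.62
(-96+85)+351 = 340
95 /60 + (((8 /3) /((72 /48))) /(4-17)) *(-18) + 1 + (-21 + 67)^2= 330883/156 = 2121.04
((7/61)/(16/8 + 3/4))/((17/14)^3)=76832/3296623 = 0.02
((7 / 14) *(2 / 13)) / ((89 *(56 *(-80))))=-1/5183360 = 0.00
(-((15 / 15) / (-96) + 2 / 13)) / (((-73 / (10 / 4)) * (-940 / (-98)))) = 8771/17127552 = 0.00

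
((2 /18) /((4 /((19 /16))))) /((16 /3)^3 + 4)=57/269056 = 0.00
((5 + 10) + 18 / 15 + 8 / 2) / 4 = 101/20 = 5.05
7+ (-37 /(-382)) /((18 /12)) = 4048/573 = 7.06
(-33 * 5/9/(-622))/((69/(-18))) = -55/7153 = -0.01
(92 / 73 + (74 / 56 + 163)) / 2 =338449/4088 = 82.79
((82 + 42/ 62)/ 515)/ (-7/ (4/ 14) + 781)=5126/24155045 = 0.00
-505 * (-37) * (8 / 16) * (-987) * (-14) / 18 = 43031555/6 = 7171925.83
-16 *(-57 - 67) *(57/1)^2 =6446016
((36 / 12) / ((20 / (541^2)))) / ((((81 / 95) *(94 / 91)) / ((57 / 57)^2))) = 506045449/10152 = 49846.87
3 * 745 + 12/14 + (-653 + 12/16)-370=33981/28 = 1213.61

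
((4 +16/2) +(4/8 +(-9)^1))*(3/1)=21/2 = 10.50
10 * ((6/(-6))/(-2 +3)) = -10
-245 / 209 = -1.17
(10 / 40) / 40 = 1/160 = 0.01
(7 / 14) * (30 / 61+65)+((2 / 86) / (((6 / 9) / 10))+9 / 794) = 34474381/1041331 = 33.11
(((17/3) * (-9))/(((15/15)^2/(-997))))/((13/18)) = 915246/13 = 70403.54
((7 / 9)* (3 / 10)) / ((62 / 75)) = 0.28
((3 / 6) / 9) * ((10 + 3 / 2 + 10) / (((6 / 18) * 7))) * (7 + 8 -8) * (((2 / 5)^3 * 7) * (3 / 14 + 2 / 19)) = 731/1425 = 0.51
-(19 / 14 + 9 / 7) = -37/14 = -2.64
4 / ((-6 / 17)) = -34/3 = -11.33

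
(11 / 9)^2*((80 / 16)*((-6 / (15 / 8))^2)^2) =7929856/10125 = 783.20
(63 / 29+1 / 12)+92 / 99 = 36577/11484 = 3.19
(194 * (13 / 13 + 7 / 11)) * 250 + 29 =873319/11 = 79392.64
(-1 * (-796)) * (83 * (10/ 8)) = 82585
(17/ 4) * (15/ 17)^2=225/68 = 3.31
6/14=3/7 = 0.43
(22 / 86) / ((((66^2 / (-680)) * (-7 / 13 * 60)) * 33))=221/5900202 = 0.00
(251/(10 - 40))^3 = -15813251/27000 = -585.68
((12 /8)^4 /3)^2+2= 1241/256 = 4.85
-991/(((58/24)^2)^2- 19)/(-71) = 20549376/22244087 = 0.92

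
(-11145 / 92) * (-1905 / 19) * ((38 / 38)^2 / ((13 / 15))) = 318468375/22724 = 14014.63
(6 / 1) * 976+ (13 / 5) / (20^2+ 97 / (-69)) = 5856.01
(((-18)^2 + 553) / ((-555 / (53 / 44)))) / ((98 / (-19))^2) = -16779641/234529680 = -0.07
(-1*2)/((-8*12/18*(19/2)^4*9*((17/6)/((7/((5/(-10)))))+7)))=56/74413291 = 0.00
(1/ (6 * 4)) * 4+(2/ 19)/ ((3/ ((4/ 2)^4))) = 83/114 = 0.73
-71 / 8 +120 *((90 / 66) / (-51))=-18077/1496 = -12.08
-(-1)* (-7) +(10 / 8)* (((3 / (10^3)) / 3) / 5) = -27999/4000 = -7.00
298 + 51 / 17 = 301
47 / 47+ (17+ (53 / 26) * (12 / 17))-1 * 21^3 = -2042385/221 = -9241.56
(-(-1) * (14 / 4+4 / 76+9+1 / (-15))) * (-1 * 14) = -49819/285 = -174.80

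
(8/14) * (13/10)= 26/35 = 0.74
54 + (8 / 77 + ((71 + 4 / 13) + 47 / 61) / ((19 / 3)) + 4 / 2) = 78292938/1160159 = 67.48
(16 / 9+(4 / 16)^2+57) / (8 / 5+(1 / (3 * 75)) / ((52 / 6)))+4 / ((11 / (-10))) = 27294815/823944 = 33.13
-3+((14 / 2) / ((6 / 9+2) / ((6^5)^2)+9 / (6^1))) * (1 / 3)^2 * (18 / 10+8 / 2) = 1259697/170061125 = 0.01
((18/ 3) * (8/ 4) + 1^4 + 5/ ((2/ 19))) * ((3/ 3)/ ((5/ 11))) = 1331/10 = 133.10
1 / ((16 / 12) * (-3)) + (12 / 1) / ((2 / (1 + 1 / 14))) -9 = -79/28 = -2.82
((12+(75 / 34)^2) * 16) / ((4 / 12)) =233964/289 = 809.56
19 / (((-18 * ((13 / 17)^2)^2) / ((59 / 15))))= -93627041/7711470 = -12.14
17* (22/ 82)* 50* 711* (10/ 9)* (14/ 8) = 12926375/41 = 315277.44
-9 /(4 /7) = -15.75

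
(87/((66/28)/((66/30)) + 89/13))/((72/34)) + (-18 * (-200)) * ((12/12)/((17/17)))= 31170463/8646 = 3605.19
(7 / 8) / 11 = 7/88 = 0.08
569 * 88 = 50072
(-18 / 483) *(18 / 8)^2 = -0.19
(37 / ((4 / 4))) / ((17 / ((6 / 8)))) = 111/68 = 1.63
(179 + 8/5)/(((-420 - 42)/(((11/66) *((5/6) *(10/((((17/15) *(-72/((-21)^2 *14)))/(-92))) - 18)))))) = -4239241/1122 = -3778.29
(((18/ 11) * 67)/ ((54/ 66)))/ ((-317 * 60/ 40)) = -268/951 = -0.28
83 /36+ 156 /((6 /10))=9443/36 = 262.31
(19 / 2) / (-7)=-19/14 = -1.36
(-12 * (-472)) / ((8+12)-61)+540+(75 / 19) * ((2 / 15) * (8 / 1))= 316324/779 = 406.06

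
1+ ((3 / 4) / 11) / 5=223/220 = 1.01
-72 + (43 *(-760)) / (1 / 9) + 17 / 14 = -4118671/14 = -294190.79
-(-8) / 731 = 8/731 = 0.01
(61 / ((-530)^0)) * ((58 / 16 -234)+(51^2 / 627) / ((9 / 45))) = -21380927/1672 = -12787.64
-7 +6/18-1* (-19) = 37/3 = 12.33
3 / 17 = 0.18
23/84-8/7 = -0.87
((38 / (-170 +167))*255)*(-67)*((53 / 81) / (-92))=-5734865/3726 = -1539.15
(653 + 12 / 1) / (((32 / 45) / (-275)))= -8229375/32 = -257167.97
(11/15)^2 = 121/225 = 0.54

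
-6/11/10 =-3/55 = -0.05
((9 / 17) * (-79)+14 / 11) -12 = -9827/187 = -52.55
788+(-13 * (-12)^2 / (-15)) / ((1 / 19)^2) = 229204/5 = 45840.80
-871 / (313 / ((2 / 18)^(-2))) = -70551/313 = -225.40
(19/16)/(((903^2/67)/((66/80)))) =14003/173953920 = 0.00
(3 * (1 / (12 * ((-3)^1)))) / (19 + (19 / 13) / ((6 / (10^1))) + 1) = -13/3500 = 0.00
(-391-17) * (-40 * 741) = 12093120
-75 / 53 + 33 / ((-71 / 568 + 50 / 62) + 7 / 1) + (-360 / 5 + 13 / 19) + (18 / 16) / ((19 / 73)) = -327971097/5115560 = -64.11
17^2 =289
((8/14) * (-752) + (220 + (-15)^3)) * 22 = -552046/7 = -78863.71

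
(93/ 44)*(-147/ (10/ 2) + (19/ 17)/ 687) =-26609129/428230 = -62.14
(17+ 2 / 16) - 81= -511/8 = -63.88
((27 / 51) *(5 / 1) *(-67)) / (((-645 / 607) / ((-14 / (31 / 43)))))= -1708098/527 = -3241.17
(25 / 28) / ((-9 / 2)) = -25/126 = -0.20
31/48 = 0.65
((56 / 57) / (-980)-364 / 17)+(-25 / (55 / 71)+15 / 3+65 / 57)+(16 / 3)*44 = 23269497/124355 = 187.12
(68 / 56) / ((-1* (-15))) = 17/210 = 0.08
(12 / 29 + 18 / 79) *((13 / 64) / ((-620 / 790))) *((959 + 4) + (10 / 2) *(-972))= 37235835/57536 = 647.17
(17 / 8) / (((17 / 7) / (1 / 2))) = 7/16 = 0.44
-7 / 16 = -0.44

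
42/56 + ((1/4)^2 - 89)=-1411/16 = -88.19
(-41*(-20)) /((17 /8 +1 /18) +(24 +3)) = 59040/2101 = 28.10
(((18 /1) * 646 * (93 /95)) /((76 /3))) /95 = 42687/9025 = 4.73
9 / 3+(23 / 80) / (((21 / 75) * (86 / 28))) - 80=-26373/344 = -76.67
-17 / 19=-0.89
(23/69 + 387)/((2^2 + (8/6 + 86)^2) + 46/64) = 0.05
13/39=1/3 = 0.33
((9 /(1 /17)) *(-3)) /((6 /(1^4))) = -153/2 = -76.50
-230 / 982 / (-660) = 23/64812 = 0.00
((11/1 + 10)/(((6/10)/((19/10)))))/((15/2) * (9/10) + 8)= 4.51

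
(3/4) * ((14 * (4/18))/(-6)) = -7/18 = -0.39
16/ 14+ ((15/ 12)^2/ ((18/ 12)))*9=10.52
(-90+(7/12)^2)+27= -9023/144 = -62.66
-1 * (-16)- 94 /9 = 50/9 = 5.56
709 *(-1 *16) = -11344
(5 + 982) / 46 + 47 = 3149/46 = 68.46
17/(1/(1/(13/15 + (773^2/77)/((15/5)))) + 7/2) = 2310/352081 = 0.01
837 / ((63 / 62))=5766/7 = 823.71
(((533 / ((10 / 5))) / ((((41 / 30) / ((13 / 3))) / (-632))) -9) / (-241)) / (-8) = -534049/1928 = -277.00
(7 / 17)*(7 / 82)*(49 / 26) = 2401/36244 = 0.07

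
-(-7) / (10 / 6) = 21/5 = 4.20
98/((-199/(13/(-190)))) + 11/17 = 218784/321385 = 0.68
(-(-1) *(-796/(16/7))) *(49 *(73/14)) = -711823/8 = -88977.88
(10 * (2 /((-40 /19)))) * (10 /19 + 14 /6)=-163/6 = -27.17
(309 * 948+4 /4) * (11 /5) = 3222263/5 = 644452.60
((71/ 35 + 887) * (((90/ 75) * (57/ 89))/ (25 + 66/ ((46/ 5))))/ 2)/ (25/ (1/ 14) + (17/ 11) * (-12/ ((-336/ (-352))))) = 30594807/952500250 = 0.03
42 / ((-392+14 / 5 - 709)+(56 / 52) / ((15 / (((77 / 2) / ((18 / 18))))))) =-819/21361 = -0.04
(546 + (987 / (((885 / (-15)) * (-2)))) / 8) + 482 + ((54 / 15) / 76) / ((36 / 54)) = 92291177/89680 = 1029.12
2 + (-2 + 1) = 1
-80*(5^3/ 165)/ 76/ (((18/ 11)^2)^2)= -166375/1495908 = -0.11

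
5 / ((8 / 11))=55/8 = 6.88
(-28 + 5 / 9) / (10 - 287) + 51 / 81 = 5450/7479 = 0.73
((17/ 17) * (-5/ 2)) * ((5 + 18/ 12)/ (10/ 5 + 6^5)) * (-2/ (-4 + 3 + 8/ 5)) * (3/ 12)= 325/186672 = 0.00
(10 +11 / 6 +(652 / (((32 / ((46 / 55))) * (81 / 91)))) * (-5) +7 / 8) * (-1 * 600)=14793325/297 = 49809.18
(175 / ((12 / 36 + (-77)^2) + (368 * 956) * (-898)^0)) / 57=25/2913004 = 0.00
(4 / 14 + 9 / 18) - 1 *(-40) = 571/14 = 40.79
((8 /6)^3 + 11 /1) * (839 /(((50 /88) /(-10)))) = -26653352/135 = -197432.24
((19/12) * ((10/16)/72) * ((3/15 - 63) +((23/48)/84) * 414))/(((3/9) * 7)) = -1286129/3612672 = -0.36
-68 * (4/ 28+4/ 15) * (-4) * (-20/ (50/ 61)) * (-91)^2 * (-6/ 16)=211004612/25 = 8440184.48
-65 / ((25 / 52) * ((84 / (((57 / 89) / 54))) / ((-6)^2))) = -6422/9345 = -0.69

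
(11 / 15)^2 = 121/225 = 0.54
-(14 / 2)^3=-343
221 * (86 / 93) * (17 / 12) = 289.52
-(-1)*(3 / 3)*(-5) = -5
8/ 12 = 2/3 = 0.67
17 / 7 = 2.43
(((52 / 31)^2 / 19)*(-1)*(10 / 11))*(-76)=10.23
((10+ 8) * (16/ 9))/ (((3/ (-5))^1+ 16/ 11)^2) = 96800/2209 = 43.82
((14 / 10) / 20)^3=343/1000000 = 0.00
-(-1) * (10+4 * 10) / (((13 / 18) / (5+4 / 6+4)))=8700/13 = 669.23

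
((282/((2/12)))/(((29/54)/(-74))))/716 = -1690308/5191 = -325.62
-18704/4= -4676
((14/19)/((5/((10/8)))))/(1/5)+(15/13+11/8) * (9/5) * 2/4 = 63173/19760 = 3.20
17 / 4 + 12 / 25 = 473/100 = 4.73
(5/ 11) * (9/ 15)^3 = 0.10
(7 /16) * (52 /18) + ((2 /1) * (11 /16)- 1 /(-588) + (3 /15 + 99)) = 101.84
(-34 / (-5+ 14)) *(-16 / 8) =68/9 = 7.56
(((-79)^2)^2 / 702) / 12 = 38950081/8424 = 4623.70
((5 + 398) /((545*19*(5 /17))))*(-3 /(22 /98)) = -1007097/569525 = -1.77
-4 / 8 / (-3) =1/6 = 0.17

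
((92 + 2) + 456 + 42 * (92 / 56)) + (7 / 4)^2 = 9953/16 = 622.06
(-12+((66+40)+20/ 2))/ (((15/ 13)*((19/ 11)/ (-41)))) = -609752/285 = -2139.48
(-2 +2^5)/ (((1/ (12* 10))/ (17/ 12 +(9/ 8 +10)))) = 45150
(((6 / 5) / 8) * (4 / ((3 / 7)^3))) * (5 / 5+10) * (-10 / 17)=-7546/153 = -49.32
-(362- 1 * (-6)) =-368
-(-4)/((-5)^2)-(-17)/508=2457/12700 = 0.19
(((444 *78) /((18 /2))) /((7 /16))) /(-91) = -4736/49 = -96.65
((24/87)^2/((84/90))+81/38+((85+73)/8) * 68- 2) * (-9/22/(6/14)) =-81950409/63916 = -1282.16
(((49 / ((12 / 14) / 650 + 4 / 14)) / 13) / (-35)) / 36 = -245/23508 = -0.01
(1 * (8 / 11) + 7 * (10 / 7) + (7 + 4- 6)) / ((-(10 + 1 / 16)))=-1.56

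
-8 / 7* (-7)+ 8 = 16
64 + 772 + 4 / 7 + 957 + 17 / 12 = 1794.99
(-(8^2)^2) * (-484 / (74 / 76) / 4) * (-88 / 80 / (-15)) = 103583744/2775 = 37327.48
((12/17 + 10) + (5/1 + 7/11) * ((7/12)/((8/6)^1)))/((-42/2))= -2815/4488 = -0.63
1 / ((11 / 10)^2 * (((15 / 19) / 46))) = 17480/363 = 48.15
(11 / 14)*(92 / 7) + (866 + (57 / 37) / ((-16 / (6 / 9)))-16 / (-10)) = 63662577/72520 = 877.86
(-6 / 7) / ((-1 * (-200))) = -3/700 = 0.00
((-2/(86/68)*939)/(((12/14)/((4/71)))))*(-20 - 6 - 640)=198452016/3053 = 65002.30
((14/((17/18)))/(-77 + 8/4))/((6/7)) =-98/425 = -0.23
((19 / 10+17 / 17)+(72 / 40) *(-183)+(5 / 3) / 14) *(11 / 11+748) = -733378/3 = -244459.33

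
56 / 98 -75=-521/7 = -74.43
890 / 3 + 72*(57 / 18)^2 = 3056/3 = 1018.67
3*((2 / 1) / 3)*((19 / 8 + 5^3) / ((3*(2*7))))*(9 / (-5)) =-3057/280 = -10.92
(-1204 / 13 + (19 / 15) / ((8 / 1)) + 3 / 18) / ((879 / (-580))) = 463913/7618 = 60.90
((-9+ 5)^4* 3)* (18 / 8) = 1728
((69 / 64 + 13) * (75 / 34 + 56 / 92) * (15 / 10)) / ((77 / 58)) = 10148811/226688 = 44.77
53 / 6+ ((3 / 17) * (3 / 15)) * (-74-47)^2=268043/510 = 525.57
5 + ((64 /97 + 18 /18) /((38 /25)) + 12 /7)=201417/25802 = 7.81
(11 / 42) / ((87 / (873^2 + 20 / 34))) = 142518233/62118 = 2294.31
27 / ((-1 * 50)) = -27/50 = -0.54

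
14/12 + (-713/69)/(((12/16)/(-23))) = 5725/18 = 318.06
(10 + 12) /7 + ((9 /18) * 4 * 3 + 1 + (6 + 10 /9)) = 1087/63 = 17.25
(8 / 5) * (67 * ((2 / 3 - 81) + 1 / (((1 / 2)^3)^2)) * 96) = -840448/5 = -168089.60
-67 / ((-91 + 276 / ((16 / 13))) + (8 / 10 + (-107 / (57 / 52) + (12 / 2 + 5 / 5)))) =-76380/49517 = -1.54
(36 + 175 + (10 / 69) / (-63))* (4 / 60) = 917207/65205 = 14.07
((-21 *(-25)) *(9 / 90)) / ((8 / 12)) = 315/4 = 78.75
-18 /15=-6/5 = -1.20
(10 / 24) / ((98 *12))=5/14112 = 0.00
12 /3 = 4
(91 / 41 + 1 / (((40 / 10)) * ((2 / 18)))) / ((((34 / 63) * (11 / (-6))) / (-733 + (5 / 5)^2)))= 25352271/7667 = 3306.67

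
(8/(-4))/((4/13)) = -13/2 = -6.50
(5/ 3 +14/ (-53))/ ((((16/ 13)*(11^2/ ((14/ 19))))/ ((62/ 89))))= 629083/130132596 = 0.00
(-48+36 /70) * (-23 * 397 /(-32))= -13549.75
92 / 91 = 1.01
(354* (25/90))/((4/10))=1475/6 = 245.83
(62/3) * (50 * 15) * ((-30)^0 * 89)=1379500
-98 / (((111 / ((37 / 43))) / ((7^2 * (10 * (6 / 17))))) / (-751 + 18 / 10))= 71953168/731 = 98431.15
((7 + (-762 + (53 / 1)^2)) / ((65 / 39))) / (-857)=-1.44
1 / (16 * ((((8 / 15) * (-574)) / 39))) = -585/73472 = -0.01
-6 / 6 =-1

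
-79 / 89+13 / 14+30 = 37431/1246 = 30.04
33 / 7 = 4.71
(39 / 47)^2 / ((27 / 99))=5577/2209 = 2.52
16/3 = 5.33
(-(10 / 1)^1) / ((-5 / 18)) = 36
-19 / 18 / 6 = -19/108 = -0.18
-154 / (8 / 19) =-365.75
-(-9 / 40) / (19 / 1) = 9/760 = 0.01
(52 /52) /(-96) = -1/96 = -0.01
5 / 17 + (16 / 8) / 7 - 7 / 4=-557/476 = -1.17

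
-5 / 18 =-0.28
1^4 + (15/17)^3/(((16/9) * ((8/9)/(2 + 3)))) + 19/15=41884501/9432960 = 4.44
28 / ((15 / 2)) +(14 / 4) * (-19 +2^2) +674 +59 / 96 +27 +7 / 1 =316727/480 = 659.85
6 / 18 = 1/3 = 0.33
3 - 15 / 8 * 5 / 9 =47/24 = 1.96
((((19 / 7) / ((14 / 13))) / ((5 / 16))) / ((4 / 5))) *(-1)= -494/49 = -10.08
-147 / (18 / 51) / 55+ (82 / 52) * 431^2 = 209440113/715 = 292923.23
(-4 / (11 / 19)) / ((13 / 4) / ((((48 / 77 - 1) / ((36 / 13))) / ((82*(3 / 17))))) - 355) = 37468/3800423 = 0.01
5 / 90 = 0.06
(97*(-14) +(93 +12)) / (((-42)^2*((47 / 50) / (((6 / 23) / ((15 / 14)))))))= -1790/9729 = -0.18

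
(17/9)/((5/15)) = 17/3 = 5.67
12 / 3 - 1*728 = -724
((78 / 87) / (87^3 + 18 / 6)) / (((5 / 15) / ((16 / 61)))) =208/194149519 = 0.00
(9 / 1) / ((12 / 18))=27/2 = 13.50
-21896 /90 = -10948/45 = -243.29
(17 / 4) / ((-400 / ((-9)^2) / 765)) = -210681/320 = -658.38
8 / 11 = 0.73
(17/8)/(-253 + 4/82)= -697/82968 = -0.01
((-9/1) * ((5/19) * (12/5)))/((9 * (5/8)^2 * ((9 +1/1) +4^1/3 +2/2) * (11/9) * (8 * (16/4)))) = -648/193325 = 0.00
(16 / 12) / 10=2/15 = 0.13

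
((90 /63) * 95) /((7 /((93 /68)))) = 44175/1666 = 26.52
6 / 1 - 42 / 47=240/47 = 5.11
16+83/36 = 659/36 = 18.31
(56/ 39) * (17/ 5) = 952/195 = 4.88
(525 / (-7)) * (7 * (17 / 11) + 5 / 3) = -10300/11 = -936.36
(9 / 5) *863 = 7767/5 = 1553.40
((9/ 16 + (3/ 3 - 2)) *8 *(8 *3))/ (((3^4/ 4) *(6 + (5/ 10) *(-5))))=-32/27 = -1.19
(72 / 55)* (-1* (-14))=1008/55 = 18.33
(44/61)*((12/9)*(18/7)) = 1056/427 = 2.47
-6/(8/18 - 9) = 54/77 = 0.70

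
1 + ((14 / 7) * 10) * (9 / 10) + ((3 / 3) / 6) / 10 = 1141/60 = 19.02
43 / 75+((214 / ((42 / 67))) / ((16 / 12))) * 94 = 25271327/1050 = 24067.93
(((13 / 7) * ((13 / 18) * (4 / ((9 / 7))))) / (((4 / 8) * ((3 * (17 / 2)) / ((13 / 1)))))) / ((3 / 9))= 17576/1377 = 12.76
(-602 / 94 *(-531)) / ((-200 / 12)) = -479493/2350 = -204.04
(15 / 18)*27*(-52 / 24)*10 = -975/2 = -487.50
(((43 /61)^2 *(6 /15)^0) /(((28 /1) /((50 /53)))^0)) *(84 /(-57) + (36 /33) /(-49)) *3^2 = -254940120/38106761 = -6.69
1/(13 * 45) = 1/585 = 0.00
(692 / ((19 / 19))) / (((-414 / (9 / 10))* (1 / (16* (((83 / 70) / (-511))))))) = 114872/2056775 = 0.06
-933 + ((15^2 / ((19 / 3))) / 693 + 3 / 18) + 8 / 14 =-8182945/8778 = -932.21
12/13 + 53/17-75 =-15682/221 = -70.96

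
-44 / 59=-0.75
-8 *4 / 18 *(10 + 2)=-64/3 = -21.33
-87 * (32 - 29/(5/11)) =13833/5 = 2766.60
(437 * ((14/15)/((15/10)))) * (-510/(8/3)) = -52003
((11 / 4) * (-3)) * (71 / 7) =-2343/28 = -83.68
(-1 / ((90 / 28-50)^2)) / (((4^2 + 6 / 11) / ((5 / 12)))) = -77/6692790 = 0.00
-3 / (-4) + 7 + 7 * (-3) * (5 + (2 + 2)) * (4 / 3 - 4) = 2047/4 = 511.75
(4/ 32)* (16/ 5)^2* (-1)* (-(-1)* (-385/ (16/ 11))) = 1694/5 = 338.80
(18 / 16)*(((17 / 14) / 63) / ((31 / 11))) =187/24304 = 0.01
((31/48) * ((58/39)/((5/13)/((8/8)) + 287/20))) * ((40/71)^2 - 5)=-106104475/347617278 = -0.31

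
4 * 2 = 8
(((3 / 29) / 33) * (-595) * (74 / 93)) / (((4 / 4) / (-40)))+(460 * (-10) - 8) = -134944336/29667 = -4548.63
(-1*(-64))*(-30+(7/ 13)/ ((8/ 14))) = -24176/13 = -1859.69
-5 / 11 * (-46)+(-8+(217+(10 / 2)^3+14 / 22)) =3911/11 = 355.55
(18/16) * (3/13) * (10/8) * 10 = 675/208 = 3.25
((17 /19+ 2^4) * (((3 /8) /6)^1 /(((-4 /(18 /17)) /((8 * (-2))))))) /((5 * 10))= 2889/32300 = 0.09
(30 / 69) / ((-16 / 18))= -45/92 = -0.49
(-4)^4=256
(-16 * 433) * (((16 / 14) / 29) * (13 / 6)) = -360256/609 = -591.55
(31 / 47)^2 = 961/2209 = 0.44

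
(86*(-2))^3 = -5088448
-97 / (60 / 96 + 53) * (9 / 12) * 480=-651.19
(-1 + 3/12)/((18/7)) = -7/24 = -0.29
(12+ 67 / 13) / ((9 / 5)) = 1115/117 = 9.53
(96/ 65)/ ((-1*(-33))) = 32/715 = 0.04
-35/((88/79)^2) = -218435/7744 = -28.21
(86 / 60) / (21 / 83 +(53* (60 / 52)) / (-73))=-3386981/1381680 = -2.45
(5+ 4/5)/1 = 29/5 = 5.80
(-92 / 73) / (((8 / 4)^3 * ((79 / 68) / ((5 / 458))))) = -1955/1320643 = 0.00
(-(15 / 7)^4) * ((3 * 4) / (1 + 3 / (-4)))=-2430000/2401 = -1012.08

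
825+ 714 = 1539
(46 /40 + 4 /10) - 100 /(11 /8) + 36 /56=-108623/1540 = -70.53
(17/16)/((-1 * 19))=-17/304 = -0.06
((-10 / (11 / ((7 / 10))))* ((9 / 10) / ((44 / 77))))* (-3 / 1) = 1323/440 = 3.01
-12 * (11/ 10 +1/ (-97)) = -6342/485 = -13.08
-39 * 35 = -1365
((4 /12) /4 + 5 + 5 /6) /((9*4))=71/432 = 0.16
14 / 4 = 7/2 = 3.50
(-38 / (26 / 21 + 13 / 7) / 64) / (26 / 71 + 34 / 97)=-2747913/10266880 = -0.27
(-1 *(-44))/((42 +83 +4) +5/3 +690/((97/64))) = 3201/42626 = 0.08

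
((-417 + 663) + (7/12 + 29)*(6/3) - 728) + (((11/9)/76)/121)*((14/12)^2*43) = -114528221/270864 = -422.83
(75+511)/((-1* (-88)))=293/44 = 6.66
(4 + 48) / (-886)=-26/443 = -0.06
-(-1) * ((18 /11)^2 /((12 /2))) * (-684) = -36936/121 = -305.26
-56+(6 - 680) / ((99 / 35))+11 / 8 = -231983/792 = -292.91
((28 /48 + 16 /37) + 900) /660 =400051/293040 = 1.37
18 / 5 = 3.60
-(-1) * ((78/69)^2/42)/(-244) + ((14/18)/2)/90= 1535551/365930460 = 0.00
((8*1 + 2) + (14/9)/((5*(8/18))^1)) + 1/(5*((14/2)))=751/70 = 10.73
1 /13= 0.08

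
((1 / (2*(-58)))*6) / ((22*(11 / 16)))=-12/3509 = 0.00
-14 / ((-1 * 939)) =14/939 = 0.01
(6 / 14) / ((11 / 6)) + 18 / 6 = 249/77 = 3.23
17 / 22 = 0.77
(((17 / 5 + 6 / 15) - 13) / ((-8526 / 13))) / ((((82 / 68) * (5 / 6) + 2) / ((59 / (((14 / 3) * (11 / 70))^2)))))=53981460/105399833 = 0.51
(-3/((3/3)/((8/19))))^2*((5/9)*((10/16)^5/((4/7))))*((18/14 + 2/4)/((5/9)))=703125/1478656 = 0.48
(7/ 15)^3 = 343/3375 = 0.10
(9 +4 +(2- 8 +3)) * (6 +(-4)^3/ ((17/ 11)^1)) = -6020/17 = -354.12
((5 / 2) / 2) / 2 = 5/8 = 0.62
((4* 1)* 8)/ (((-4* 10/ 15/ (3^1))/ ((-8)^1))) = 288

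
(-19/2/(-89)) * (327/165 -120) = -123329/9790 = -12.60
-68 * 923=-62764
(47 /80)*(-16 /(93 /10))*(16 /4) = -376/93 = -4.04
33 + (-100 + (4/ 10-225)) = -1458/5 = -291.60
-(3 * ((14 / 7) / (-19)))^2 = -0.10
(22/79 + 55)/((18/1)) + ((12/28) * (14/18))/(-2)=2065/711 = 2.90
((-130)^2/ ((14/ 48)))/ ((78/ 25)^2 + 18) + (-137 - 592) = 27507433/20223 = 1360.21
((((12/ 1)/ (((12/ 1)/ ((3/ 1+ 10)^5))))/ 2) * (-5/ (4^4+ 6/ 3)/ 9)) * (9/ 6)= -1856465/3096 = -599.63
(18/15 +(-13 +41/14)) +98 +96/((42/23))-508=-3663/10 = -366.30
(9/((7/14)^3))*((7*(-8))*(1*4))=-16128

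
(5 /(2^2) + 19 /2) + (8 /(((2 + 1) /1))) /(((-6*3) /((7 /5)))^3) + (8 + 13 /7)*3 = 308630771/7654500 = 40.32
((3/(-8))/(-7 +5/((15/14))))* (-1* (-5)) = 45/56 = 0.80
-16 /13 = -1.23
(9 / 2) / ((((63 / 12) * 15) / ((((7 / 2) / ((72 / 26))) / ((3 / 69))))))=299/180 = 1.66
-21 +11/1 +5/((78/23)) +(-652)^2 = 33157447/78 = 425095.47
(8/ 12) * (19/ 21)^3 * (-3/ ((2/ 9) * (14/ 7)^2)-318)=-5878163/37044 = -158.68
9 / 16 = 0.56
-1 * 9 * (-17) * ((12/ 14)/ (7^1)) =918/49 = 18.73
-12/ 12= -1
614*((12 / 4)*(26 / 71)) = 47892/71 = 674.54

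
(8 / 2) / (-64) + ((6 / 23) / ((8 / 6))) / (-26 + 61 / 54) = -34777/494224 = -0.07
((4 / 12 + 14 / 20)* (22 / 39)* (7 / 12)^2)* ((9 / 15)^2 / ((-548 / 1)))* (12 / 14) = -2387/21372000 = 0.00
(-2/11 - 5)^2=26.85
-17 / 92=-0.18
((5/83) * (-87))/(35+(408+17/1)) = -87/7636 = -0.01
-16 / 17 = -0.94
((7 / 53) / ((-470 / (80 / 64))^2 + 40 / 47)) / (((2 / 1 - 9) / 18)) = -141/58694956 = 0.00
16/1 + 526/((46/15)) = 4313/23 = 187.52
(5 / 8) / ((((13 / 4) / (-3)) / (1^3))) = -15/26 = -0.58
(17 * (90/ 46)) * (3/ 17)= 135/23 = 5.87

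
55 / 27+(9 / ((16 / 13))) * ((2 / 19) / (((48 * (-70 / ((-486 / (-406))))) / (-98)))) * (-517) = -112894243/9521280 = -11.86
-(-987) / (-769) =-1.28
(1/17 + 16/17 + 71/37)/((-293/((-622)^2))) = -41783472/10841 = -3854.21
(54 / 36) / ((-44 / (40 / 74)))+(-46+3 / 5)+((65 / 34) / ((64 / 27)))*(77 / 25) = -38024015/885632 = -42.93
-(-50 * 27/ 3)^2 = -202500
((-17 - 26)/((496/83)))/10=-0.72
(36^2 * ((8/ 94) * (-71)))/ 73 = -368064/3431 = -107.28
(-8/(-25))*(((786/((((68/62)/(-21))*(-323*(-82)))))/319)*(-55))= 0.03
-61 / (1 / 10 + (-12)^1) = 610/119 = 5.13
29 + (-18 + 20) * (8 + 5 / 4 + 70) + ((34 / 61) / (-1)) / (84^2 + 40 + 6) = 81229091/433222 = 187.50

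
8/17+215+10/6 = 11074/51 = 217.14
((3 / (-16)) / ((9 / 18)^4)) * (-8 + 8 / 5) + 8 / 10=20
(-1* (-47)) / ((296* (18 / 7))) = 329/5328 = 0.06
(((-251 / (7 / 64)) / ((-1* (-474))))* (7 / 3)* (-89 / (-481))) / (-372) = 0.01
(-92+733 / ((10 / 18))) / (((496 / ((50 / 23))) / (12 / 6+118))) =460275/713 = 645.55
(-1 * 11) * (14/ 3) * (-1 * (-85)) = -13090/3 = -4363.33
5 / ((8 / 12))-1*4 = 7/2 = 3.50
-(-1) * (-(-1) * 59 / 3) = 59/3 = 19.67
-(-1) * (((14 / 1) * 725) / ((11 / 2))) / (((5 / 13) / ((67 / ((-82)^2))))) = 884065/18491 = 47.81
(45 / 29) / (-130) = -0.01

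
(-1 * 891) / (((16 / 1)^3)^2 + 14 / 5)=-4455/83886094 = 0.00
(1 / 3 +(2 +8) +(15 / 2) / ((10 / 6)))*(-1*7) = -623/6 = -103.83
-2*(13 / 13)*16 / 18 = -16/9 = -1.78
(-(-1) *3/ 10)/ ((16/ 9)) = 27/160 = 0.17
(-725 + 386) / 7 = -339/7 = -48.43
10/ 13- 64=-822/13 = -63.23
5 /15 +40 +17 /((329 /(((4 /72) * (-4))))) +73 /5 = 813118/14805 = 54.92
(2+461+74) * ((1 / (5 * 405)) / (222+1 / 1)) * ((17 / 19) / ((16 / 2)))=3043/22879800 = 0.00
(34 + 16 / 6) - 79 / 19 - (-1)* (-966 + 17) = -52240/57 = -916.49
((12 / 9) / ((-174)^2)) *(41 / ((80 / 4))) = 41/454140 = 0.00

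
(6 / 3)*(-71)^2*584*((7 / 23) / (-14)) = -2943944/23 = -127997.57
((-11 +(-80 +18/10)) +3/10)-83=-1719/10 = -171.90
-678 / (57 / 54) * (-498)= 6077592/19 = 319873.26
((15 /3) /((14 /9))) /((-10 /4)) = -9/7 = -1.29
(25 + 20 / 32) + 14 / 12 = 643/24 = 26.79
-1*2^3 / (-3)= 8/3 = 2.67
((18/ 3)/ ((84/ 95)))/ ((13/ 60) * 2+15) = 1425/3241 = 0.44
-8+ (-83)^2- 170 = 6711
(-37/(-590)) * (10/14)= 37/826 = 0.04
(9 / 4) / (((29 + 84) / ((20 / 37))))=0.01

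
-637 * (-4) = 2548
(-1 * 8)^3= -512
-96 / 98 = -48/49 = -0.98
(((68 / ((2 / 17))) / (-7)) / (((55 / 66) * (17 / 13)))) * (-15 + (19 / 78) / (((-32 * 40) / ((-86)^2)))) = 6962027/5600 = 1243.22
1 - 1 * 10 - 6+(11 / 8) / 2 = -14.31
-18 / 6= -3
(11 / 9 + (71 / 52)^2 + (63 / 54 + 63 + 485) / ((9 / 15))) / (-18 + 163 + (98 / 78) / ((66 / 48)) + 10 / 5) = 11706783/1885520 = 6.21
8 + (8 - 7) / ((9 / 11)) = 83/9 = 9.22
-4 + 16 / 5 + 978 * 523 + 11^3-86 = 2563691/5 = 512738.20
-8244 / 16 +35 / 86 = -88553/172 = -514.84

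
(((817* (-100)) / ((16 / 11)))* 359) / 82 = -80658325/328 = -245909.53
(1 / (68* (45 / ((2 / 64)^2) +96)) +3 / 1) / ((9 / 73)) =687653065/28259712 = 24.33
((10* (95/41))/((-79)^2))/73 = 950/18679313 = 0.00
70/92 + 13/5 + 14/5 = 1417/230 = 6.16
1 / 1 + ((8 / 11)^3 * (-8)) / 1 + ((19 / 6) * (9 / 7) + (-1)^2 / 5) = 204419/93170 = 2.19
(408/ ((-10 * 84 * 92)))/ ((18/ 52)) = -221/14490 = -0.02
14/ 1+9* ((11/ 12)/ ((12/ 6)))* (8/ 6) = 39/2 = 19.50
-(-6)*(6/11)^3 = 1296/1331 = 0.97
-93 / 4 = -23.25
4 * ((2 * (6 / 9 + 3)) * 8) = 704/3 = 234.67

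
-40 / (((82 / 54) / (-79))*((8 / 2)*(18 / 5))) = 5925/41 = 144.51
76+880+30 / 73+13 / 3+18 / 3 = 211717/219 = 966.74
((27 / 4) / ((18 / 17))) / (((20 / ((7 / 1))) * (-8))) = -357/1280 = -0.28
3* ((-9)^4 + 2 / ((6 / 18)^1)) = 19701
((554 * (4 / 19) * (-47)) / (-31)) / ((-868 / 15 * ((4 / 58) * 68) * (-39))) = 1887755/112986692 = 0.02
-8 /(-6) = 4/3 = 1.33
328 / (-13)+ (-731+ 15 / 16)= -157101/208 = -755.29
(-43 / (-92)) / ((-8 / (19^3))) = -294937/736 = -400.73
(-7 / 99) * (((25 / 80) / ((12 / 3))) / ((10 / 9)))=-7/1408 = 0.00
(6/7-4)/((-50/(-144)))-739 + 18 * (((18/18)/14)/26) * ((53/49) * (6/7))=-583687456/780325 = -748.01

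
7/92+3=283/92 = 3.08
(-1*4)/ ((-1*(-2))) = -2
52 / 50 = 26/25 = 1.04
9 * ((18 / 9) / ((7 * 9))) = 2/7 = 0.29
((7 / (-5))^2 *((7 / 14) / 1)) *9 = 8.82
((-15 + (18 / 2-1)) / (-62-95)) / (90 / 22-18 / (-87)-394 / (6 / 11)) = -6699/107884120 = 0.00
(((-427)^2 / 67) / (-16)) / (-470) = 182329/503840 = 0.36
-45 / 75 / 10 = -3/50 = -0.06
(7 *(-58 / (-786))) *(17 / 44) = 3451/17292 = 0.20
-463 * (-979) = 453277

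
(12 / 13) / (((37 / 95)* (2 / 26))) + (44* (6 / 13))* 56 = 561828/481 = 1168.04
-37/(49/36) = -1332/49 = -27.18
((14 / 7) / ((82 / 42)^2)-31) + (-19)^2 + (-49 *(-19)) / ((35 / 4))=3672352/8405 = 436.92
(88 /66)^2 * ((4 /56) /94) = 4/2961 = 0.00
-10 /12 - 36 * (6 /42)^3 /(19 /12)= -35177/39102 = -0.90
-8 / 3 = -2.67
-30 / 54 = -5/9 = -0.56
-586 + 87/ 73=-42691/73 = -584.81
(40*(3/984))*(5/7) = 25/287 = 0.09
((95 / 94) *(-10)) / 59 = -475/2773 = -0.17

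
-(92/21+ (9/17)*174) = -34450/357 = -96.50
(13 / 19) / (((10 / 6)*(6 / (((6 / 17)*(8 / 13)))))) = 24/1615 = 0.01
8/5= 1.60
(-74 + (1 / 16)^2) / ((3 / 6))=-18943/128 = -147.99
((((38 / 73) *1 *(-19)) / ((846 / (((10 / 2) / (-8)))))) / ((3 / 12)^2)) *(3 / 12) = 1805/61758 = 0.03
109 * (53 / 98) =5777/98 = 58.95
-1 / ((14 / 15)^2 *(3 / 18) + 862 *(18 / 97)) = -65475/10482806 = -0.01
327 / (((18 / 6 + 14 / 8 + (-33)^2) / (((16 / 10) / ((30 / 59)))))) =102896/109375 = 0.94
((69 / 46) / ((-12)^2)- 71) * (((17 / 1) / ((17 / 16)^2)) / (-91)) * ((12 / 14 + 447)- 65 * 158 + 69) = -218952320/1911 = -114574.74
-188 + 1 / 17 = -3195/17 = -187.94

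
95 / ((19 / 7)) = 35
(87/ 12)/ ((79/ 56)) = 406/79 = 5.14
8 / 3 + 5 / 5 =11/3 = 3.67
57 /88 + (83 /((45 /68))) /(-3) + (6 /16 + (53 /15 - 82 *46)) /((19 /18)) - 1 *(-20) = -162108977/45144 = -3590.93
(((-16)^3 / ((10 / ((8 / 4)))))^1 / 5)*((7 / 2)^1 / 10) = -7168/125 = -57.34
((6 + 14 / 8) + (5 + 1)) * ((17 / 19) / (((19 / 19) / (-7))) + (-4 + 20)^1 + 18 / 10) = 3014/19 = 158.63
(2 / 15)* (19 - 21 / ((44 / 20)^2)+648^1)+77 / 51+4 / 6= 90.53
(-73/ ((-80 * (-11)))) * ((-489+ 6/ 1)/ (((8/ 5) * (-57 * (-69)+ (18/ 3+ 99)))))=11753/1895168 = 0.01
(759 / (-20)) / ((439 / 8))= -0.69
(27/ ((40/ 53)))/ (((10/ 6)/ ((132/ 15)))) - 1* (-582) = 192723/250 = 770.89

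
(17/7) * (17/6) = 289/42 = 6.88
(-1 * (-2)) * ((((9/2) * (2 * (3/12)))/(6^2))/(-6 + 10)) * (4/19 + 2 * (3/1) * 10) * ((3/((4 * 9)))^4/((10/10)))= 143/1575936 = 0.00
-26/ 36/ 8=-13/144 = -0.09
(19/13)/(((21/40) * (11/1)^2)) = 760/33033 = 0.02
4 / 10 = 2/5 = 0.40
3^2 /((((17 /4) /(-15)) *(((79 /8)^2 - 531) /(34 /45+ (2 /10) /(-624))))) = 339312/6131203 = 0.06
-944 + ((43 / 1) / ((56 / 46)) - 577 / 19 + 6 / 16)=-998747/1064 = -938.67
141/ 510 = 0.28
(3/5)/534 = 1/890 = 0.00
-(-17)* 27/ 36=51/4 = 12.75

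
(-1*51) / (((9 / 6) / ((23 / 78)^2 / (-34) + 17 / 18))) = -64945/2028 = -32.02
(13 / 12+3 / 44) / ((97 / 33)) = 38/97 = 0.39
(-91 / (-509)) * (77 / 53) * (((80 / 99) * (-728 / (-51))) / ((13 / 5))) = 14268800/12382443 = 1.15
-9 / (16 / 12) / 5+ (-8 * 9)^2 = 5182.65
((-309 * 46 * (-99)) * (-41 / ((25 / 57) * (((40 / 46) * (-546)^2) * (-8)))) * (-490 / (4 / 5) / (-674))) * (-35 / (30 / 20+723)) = -20299961/7289984 = -2.78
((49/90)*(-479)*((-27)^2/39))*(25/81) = -1504.55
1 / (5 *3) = 1/15 = 0.07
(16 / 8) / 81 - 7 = -565/81 = -6.98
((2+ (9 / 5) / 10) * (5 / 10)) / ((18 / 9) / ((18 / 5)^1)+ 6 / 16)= 1962/1675 = 1.17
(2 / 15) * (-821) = -1642/15 = -109.47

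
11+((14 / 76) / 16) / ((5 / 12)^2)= 10513/950 = 11.07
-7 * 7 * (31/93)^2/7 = -0.78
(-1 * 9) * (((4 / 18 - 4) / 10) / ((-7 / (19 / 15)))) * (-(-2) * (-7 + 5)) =1292/525 = 2.46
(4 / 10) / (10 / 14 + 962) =14/33695 = 0.00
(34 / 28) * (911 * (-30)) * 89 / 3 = -984530.71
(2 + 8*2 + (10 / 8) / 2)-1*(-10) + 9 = 301/8 = 37.62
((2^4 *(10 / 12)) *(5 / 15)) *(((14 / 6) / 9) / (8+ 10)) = 140/2187 = 0.06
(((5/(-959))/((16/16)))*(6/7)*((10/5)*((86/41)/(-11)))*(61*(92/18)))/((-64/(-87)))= 8747705/12110252 = 0.72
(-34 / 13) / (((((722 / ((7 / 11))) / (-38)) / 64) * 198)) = 7616/268983 = 0.03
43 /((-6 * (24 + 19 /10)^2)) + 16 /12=266174/201243 = 1.32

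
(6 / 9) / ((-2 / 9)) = -3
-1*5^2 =-25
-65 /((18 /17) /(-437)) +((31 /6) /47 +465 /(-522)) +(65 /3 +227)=664253885/24534 = 27074.83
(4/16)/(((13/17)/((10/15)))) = 17/78 = 0.22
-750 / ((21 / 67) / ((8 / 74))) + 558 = 77522/259 = 299.31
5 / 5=1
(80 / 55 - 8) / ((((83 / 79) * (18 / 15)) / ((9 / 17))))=-42660/15521 = -2.75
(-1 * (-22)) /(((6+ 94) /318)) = 1749/25 = 69.96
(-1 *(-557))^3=172808693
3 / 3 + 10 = 11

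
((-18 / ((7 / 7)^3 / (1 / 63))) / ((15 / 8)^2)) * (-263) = 33664/1575 = 21.37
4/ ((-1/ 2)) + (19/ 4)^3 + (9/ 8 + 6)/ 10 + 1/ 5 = 32027/320 = 100.08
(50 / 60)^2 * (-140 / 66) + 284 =167821/594 = 282.53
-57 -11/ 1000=-57011/1000 = -57.01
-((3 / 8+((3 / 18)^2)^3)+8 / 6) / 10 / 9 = -0.02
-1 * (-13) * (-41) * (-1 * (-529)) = -281957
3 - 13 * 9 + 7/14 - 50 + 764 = 1201/2 = 600.50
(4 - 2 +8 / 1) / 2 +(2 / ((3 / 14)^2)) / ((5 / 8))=3361/45 = 74.69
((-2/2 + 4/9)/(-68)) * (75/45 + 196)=2965/1836 = 1.61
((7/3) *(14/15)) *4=392/45 = 8.71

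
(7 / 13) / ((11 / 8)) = 56/143 = 0.39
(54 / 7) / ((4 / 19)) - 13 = 331/14 = 23.64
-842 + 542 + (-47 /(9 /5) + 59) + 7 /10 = -23977/90 = -266.41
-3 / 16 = -0.19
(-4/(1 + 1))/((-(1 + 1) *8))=1/8 = 0.12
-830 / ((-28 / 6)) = 1245/7 = 177.86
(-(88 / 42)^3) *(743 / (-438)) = 31645856/2028159 = 15.60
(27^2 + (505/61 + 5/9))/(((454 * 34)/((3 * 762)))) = 51444017/470798 = 109.27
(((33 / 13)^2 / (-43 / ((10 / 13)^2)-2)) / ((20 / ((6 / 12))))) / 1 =-1815/841282 = 0.00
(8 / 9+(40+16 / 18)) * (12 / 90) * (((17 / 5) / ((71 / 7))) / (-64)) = -5593/191700 = -0.03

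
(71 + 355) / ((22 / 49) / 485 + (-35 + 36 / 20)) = -1687315/131496 = -12.83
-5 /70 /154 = -1/2156 = 0.00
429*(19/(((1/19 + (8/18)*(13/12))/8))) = 122086.51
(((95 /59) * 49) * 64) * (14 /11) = 4170880/649 = 6426.63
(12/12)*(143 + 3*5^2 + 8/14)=1530/7 = 218.57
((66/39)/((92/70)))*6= 2310/299 = 7.73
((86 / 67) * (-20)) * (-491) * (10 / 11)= 8445200/737 = 11458.89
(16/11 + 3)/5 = 49/55 = 0.89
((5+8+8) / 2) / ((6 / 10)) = 35/2 = 17.50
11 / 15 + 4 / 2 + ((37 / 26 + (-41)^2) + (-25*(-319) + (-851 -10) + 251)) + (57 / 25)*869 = 21511379/1950 = 11031.48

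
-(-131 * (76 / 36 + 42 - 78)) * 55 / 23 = -2197525/207 = -10616.06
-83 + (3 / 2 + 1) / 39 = -6469/78 = -82.94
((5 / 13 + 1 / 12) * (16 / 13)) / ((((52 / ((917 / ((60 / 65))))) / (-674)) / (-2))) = 22559117/1521 = 14831.77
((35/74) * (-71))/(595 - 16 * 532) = 355/83694 = 0.00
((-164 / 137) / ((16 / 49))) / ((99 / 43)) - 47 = -2636231/54252 = -48.59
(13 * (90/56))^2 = 342225/784 = 436.51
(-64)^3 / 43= -262144/43 = -6096.37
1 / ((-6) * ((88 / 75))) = -25/176 = -0.14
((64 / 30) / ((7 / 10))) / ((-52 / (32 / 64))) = -8/273 = -0.03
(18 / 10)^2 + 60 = 1581/25 = 63.24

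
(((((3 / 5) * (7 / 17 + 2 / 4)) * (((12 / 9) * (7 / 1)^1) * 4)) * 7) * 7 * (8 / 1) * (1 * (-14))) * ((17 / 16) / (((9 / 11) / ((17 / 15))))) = -111348776/675 = -164961.15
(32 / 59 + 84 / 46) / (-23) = -3214/31211 = -0.10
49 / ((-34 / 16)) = -392/17 = -23.06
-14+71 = 57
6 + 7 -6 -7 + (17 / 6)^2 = 289/36 = 8.03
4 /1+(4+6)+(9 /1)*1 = 23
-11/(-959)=11/959 = 0.01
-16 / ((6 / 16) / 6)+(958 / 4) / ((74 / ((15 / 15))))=-252.76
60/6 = 10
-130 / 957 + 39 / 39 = 827/957 = 0.86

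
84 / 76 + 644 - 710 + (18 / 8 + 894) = 63183/76 = 831.36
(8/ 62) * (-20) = -80/31 = -2.58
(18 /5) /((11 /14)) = 252/55 = 4.58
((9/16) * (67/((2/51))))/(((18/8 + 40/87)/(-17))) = -45483687/7544 = -6029.12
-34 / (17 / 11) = -22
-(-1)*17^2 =289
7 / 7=1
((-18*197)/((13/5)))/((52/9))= -79785/338 = -236.05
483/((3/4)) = 644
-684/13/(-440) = 171/1430 = 0.12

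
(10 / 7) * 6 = 60/7 = 8.57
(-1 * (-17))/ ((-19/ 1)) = -17/19 = -0.89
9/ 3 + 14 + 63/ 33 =208/11 = 18.91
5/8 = 0.62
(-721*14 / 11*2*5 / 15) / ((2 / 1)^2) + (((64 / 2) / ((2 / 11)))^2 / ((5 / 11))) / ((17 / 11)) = 43942.31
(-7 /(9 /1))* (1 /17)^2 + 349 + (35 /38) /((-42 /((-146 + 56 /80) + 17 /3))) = 139187405/395352 = 352.06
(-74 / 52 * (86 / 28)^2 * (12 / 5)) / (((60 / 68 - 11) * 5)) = 81141/127400 = 0.64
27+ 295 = 322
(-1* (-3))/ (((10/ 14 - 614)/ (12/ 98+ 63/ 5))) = -1039/16695 = -0.06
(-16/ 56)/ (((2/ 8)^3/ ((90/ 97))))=-11520/679 = -16.97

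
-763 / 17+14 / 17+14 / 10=-42.66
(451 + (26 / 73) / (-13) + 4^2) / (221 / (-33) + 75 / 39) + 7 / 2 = -14100917/149504 = -94.32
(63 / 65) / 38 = 63/2470 = 0.03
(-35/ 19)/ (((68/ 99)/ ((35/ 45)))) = -2695/1292 = -2.09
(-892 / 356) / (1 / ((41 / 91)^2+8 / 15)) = -20396249/11055135 = -1.84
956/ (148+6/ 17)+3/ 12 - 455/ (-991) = 35756135/4998604 = 7.15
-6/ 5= -1.20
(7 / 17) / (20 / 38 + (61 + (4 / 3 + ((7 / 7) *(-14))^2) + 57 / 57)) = 57/35972 = 0.00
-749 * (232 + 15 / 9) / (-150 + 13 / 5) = 2625245/2211 = 1187.36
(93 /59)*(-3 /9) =-31/59 = -0.53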